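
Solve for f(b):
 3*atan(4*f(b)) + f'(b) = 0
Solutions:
 Integral(1/atan(4*_y), (_y, f(b))) = C1 - 3*b


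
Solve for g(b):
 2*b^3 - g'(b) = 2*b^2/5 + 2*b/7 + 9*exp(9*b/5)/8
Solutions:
 g(b) = C1 + b^4/2 - 2*b^3/15 - b^2/7 - 5*exp(9*b/5)/8


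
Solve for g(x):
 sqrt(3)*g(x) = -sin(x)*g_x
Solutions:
 g(x) = C1*(cos(x) + 1)^(sqrt(3)/2)/(cos(x) - 1)^(sqrt(3)/2)


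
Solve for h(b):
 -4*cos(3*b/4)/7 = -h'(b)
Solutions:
 h(b) = C1 + 16*sin(3*b/4)/21


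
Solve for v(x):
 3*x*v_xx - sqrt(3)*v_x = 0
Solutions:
 v(x) = C1 + C2*x^(sqrt(3)/3 + 1)


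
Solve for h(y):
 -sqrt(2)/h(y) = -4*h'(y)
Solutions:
 h(y) = -sqrt(C1 + 2*sqrt(2)*y)/2
 h(y) = sqrt(C1 + 2*sqrt(2)*y)/2


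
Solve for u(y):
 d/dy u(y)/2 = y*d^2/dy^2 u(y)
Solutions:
 u(y) = C1 + C2*y^(3/2)


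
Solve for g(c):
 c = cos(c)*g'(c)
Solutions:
 g(c) = C1 + Integral(c/cos(c), c)


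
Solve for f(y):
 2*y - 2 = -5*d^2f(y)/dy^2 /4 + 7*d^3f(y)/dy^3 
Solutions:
 f(y) = C1 + C2*y + C3*exp(5*y/28) - 4*y^3/15 - 92*y^2/25


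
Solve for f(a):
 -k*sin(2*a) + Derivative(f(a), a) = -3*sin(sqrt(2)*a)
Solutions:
 f(a) = C1 - k*cos(2*a)/2 + 3*sqrt(2)*cos(sqrt(2)*a)/2


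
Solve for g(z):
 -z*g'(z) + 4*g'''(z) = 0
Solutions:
 g(z) = C1 + Integral(C2*airyai(2^(1/3)*z/2) + C3*airybi(2^(1/3)*z/2), z)


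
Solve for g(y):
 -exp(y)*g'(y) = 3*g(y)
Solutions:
 g(y) = C1*exp(3*exp(-y))


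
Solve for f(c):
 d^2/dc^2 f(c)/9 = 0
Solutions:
 f(c) = C1 + C2*c


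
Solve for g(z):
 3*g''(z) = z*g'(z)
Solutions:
 g(z) = C1 + C2*erfi(sqrt(6)*z/6)


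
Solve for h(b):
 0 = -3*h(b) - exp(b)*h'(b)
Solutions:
 h(b) = C1*exp(3*exp(-b))


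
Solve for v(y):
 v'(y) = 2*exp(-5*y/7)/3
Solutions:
 v(y) = C1 - 14*exp(-5*y/7)/15


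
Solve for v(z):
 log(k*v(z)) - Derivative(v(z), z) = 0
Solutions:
 li(k*v(z))/k = C1 + z


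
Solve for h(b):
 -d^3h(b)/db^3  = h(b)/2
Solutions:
 h(b) = C3*exp(-2^(2/3)*b/2) + (C1*sin(2^(2/3)*sqrt(3)*b/4) + C2*cos(2^(2/3)*sqrt(3)*b/4))*exp(2^(2/3)*b/4)


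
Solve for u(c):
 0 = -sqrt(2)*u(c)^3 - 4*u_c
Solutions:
 u(c) = -sqrt(2)*sqrt(-1/(C1 - sqrt(2)*c))
 u(c) = sqrt(2)*sqrt(-1/(C1 - sqrt(2)*c))


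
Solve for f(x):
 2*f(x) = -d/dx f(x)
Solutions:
 f(x) = C1*exp(-2*x)


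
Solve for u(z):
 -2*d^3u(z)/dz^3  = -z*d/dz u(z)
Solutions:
 u(z) = C1 + Integral(C2*airyai(2^(2/3)*z/2) + C3*airybi(2^(2/3)*z/2), z)


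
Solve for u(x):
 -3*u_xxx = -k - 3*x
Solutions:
 u(x) = C1 + C2*x + C3*x^2 + k*x^3/18 + x^4/24


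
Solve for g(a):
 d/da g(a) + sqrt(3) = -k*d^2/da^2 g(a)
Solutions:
 g(a) = C1 + C2*exp(-a/k) - sqrt(3)*a


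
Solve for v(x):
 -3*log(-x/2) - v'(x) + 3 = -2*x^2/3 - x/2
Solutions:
 v(x) = C1 + 2*x^3/9 + x^2/4 - 3*x*log(-x) + 3*x*(log(2) + 2)


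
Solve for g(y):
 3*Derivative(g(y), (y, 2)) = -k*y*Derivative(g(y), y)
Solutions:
 g(y) = Piecewise((-sqrt(6)*sqrt(pi)*C1*erf(sqrt(6)*sqrt(k)*y/6)/(2*sqrt(k)) - C2, (k > 0) | (k < 0)), (-C1*y - C2, True))


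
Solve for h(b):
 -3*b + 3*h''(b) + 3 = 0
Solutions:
 h(b) = C1 + C2*b + b^3/6 - b^2/2


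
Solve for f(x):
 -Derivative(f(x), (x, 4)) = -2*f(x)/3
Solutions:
 f(x) = C1*exp(-2^(1/4)*3^(3/4)*x/3) + C2*exp(2^(1/4)*3^(3/4)*x/3) + C3*sin(2^(1/4)*3^(3/4)*x/3) + C4*cos(2^(1/4)*3^(3/4)*x/3)


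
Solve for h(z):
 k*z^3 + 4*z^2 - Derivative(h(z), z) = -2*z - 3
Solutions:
 h(z) = C1 + k*z^4/4 + 4*z^3/3 + z^2 + 3*z


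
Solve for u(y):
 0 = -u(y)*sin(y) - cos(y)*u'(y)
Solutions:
 u(y) = C1*cos(y)


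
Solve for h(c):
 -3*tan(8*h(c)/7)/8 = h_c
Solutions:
 h(c) = -7*asin(C1*exp(-3*c/7))/8 + 7*pi/8
 h(c) = 7*asin(C1*exp(-3*c/7))/8


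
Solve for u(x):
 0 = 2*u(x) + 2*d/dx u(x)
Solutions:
 u(x) = C1*exp(-x)


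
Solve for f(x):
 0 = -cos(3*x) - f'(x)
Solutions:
 f(x) = C1 - sin(3*x)/3


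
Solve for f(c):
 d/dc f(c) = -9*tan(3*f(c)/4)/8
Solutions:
 f(c) = -4*asin(C1*exp(-27*c/32))/3 + 4*pi/3
 f(c) = 4*asin(C1*exp(-27*c/32))/3


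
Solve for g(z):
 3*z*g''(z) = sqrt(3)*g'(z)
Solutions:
 g(z) = C1 + C2*z^(sqrt(3)/3 + 1)


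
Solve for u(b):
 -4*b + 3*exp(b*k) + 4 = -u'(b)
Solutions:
 u(b) = C1 + 2*b^2 - 4*b - 3*exp(b*k)/k


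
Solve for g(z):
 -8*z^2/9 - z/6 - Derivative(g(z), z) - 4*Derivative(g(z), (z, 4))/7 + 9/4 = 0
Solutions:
 g(z) = C1 + C4*exp(-14^(1/3)*z/2) - 8*z^3/27 - z^2/12 + 9*z/4 + (C2*sin(14^(1/3)*sqrt(3)*z/4) + C3*cos(14^(1/3)*sqrt(3)*z/4))*exp(14^(1/3)*z/4)


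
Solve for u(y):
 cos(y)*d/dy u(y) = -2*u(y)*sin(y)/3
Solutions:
 u(y) = C1*cos(y)^(2/3)


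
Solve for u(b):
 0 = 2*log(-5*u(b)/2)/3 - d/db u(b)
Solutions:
 -3*Integral(1/(log(-_y) - log(2) + log(5)), (_y, u(b)))/2 = C1 - b


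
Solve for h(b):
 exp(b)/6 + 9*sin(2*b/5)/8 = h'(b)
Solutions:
 h(b) = C1 + exp(b)/6 - 45*cos(2*b/5)/16


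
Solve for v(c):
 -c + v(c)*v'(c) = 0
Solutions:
 v(c) = -sqrt(C1 + c^2)
 v(c) = sqrt(C1 + c^2)


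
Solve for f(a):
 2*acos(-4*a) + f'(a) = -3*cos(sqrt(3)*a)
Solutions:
 f(a) = C1 - 2*a*acos(-4*a) - sqrt(1 - 16*a^2)/2 - sqrt(3)*sin(sqrt(3)*a)


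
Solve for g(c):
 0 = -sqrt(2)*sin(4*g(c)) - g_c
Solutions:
 g(c) = -acos((-C1 - exp(8*sqrt(2)*c))/(C1 - exp(8*sqrt(2)*c)))/4 + pi/2
 g(c) = acos((-C1 - exp(8*sqrt(2)*c))/(C1 - exp(8*sqrt(2)*c)))/4


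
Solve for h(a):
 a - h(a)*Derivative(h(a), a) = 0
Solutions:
 h(a) = -sqrt(C1 + a^2)
 h(a) = sqrt(C1 + a^2)


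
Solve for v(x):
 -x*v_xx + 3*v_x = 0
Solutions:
 v(x) = C1 + C2*x^4


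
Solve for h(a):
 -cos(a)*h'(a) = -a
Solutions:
 h(a) = C1 + Integral(a/cos(a), a)


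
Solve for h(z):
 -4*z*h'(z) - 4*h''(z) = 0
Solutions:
 h(z) = C1 + C2*erf(sqrt(2)*z/2)


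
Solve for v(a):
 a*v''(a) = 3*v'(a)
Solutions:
 v(a) = C1 + C2*a^4


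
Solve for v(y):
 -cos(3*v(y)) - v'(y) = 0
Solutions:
 v(y) = -asin((C1 + exp(6*y))/(C1 - exp(6*y)))/3 + pi/3
 v(y) = asin((C1 + exp(6*y))/(C1 - exp(6*y)))/3


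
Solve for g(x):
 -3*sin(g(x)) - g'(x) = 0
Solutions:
 g(x) = -acos((-C1 - exp(6*x))/(C1 - exp(6*x))) + 2*pi
 g(x) = acos((-C1 - exp(6*x))/(C1 - exp(6*x)))


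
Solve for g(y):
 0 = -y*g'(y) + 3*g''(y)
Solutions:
 g(y) = C1 + C2*erfi(sqrt(6)*y/6)


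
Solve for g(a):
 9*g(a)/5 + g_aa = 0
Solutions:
 g(a) = C1*sin(3*sqrt(5)*a/5) + C2*cos(3*sqrt(5)*a/5)


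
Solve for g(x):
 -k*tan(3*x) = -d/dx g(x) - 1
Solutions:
 g(x) = C1 - k*log(cos(3*x))/3 - x


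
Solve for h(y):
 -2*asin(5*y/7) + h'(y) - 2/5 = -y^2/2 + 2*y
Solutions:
 h(y) = C1 - y^3/6 + y^2 + 2*y*asin(5*y/7) + 2*y/5 + 2*sqrt(49 - 25*y^2)/5


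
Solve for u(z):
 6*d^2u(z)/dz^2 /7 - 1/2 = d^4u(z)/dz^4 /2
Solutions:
 u(z) = C1 + C2*z + C3*exp(-2*sqrt(21)*z/7) + C4*exp(2*sqrt(21)*z/7) + 7*z^2/24


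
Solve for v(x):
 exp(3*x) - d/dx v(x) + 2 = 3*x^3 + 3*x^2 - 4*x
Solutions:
 v(x) = C1 - 3*x^4/4 - x^3 + 2*x^2 + 2*x + exp(3*x)/3


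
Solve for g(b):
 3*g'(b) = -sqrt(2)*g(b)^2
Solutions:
 g(b) = 3/(C1 + sqrt(2)*b)


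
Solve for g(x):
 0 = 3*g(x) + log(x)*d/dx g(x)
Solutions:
 g(x) = C1*exp(-3*li(x))


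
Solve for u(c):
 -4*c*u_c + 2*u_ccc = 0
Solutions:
 u(c) = C1 + Integral(C2*airyai(2^(1/3)*c) + C3*airybi(2^(1/3)*c), c)


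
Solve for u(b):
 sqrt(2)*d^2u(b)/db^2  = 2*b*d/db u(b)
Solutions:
 u(b) = C1 + C2*erfi(2^(3/4)*b/2)


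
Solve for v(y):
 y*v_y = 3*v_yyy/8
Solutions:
 v(y) = C1 + Integral(C2*airyai(2*3^(2/3)*y/3) + C3*airybi(2*3^(2/3)*y/3), y)


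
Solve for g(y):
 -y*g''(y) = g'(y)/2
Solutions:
 g(y) = C1 + C2*sqrt(y)


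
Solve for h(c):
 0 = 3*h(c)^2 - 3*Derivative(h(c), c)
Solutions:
 h(c) = -1/(C1 + c)


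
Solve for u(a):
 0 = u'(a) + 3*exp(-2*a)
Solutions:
 u(a) = C1 + 3*exp(-2*a)/2


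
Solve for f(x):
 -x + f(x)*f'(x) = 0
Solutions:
 f(x) = -sqrt(C1 + x^2)
 f(x) = sqrt(C1 + x^2)


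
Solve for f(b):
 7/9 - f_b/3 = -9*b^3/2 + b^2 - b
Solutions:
 f(b) = C1 + 27*b^4/8 - b^3 + 3*b^2/2 + 7*b/3


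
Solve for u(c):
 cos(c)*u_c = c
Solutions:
 u(c) = C1 + Integral(c/cos(c), c)


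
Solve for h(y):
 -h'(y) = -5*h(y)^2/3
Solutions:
 h(y) = -3/(C1 + 5*y)


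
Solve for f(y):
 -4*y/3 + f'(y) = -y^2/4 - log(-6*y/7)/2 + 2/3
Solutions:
 f(y) = C1 - y^3/12 + 2*y^2/3 - y*log(-y)/2 + y*(-3*log(6) + 3*log(7) + 7)/6


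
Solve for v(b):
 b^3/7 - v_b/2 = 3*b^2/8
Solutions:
 v(b) = C1 + b^4/14 - b^3/4


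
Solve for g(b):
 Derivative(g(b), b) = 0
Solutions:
 g(b) = C1


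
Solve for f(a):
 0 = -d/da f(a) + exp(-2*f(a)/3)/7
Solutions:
 f(a) = 3*log(-sqrt(C1 + a)) - 3*log(21) + 3*log(42)/2
 f(a) = 3*log(C1 + a)/2 - 3*log(21) + 3*log(42)/2


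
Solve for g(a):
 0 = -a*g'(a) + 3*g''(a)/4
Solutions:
 g(a) = C1 + C2*erfi(sqrt(6)*a/3)


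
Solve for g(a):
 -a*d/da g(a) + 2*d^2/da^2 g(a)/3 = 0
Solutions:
 g(a) = C1 + C2*erfi(sqrt(3)*a/2)


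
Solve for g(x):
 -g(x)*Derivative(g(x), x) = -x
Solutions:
 g(x) = -sqrt(C1 + x^2)
 g(x) = sqrt(C1 + x^2)


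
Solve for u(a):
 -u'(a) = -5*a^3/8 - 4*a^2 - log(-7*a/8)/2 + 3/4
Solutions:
 u(a) = C1 + 5*a^4/32 + 4*a^3/3 + a*log(-a)/2 + a*(-2*log(2) - 5/4 + log(14)/2)


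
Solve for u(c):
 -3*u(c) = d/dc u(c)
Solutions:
 u(c) = C1*exp(-3*c)


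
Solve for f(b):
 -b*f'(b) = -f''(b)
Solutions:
 f(b) = C1 + C2*erfi(sqrt(2)*b/2)


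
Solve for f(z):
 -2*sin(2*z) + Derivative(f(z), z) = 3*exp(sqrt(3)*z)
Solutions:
 f(z) = C1 + sqrt(3)*exp(sqrt(3)*z) - cos(2*z)


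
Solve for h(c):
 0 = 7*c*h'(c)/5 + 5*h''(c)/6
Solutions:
 h(c) = C1 + C2*erf(sqrt(21)*c/5)


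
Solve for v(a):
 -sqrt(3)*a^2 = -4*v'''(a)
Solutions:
 v(a) = C1 + C2*a + C3*a^2 + sqrt(3)*a^5/240


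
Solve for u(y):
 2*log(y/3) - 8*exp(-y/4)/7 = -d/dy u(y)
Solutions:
 u(y) = C1 - 2*y*log(y) + 2*y*(1 + log(3)) - 32*exp(-y/4)/7


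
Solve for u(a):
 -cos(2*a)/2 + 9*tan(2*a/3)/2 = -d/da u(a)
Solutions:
 u(a) = C1 + 27*log(cos(2*a/3))/4 + sin(2*a)/4


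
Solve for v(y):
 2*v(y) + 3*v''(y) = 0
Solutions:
 v(y) = C1*sin(sqrt(6)*y/3) + C2*cos(sqrt(6)*y/3)


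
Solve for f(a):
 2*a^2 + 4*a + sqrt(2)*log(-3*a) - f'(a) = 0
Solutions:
 f(a) = C1 + 2*a^3/3 + 2*a^2 + sqrt(2)*a*log(-a) + sqrt(2)*a*(-1 + log(3))


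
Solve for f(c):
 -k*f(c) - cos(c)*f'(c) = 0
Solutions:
 f(c) = C1*exp(k*(log(sin(c) - 1) - log(sin(c) + 1))/2)


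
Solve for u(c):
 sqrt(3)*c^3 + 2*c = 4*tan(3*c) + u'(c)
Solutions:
 u(c) = C1 + sqrt(3)*c^4/4 + c^2 + 4*log(cos(3*c))/3


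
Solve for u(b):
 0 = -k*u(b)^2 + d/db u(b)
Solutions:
 u(b) = -1/(C1 + b*k)


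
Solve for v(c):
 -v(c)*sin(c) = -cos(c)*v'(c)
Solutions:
 v(c) = C1/cos(c)


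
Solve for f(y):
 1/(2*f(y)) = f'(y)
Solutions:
 f(y) = -sqrt(C1 + y)
 f(y) = sqrt(C1 + y)


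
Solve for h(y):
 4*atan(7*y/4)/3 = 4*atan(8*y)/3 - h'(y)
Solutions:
 h(y) = C1 - 4*y*atan(7*y/4)/3 + 4*y*atan(8*y)/3 + 8*log(49*y^2 + 16)/21 - log(64*y^2 + 1)/12


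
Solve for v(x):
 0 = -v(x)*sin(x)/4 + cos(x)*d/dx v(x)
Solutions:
 v(x) = C1/cos(x)^(1/4)


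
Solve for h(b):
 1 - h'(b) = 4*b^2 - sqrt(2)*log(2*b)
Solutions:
 h(b) = C1 - 4*b^3/3 + sqrt(2)*b*log(b) - sqrt(2)*b + sqrt(2)*b*log(2) + b


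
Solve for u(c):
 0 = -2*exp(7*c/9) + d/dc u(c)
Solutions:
 u(c) = C1 + 18*exp(7*c/9)/7


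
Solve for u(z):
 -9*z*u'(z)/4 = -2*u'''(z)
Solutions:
 u(z) = C1 + Integral(C2*airyai(3^(2/3)*z/2) + C3*airybi(3^(2/3)*z/2), z)


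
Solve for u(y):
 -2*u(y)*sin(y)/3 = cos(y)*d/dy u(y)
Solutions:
 u(y) = C1*cos(y)^(2/3)


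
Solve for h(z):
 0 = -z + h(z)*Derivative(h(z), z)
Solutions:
 h(z) = -sqrt(C1 + z^2)
 h(z) = sqrt(C1 + z^2)


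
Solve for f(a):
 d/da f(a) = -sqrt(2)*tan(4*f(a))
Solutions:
 f(a) = -asin(C1*exp(-4*sqrt(2)*a))/4 + pi/4
 f(a) = asin(C1*exp(-4*sqrt(2)*a))/4


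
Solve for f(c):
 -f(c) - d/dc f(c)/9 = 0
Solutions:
 f(c) = C1*exp(-9*c)


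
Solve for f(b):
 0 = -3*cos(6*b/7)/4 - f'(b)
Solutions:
 f(b) = C1 - 7*sin(6*b/7)/8


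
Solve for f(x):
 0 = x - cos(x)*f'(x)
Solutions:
 f(x) = C1 + Integral(x/cos(x), x)


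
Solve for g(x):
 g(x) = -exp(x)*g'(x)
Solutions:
 g(x) = C1*exp(exp(-x))


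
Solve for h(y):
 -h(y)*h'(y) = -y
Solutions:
 h(y) = -sqrt(C1 + y^2)
 h(y) = sqrt(C1 + y^2)


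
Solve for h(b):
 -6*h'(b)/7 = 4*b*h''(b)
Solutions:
 h(b) = C1 + C2*b^(11/14)


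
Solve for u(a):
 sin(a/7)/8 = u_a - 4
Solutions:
 u(a) = C1 + 4*a - 7*cos(a/7)/8


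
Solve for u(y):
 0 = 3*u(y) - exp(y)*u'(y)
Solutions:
 u(y) = C1*exp(-3*exp(-y))


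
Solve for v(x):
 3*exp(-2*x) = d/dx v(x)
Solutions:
 v(x) = C1 - 3*exp(-2*x)/2


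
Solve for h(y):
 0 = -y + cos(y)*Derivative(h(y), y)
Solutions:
 h(y) = C1 + Integral(y/cos(y), y)


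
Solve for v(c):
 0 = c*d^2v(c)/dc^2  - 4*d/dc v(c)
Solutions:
 v(c) = C1 + C2*c^5


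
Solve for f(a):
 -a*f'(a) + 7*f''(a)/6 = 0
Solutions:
 f(a) = C1 + C2*erfi(sqrt(21)*a/7)


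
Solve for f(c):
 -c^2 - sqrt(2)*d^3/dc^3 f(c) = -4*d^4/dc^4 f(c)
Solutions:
 f(c) = C1 + C2*c + C3*c^2 + C4*exp(sqrt(2)*c/4) - sqrt(2)*c^5/120 - c^4/6 - 4*sqrt(2)*c^3/3


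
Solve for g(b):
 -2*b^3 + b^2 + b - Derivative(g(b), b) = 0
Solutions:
 g(b) = C1 - b^4/2 + b^3/3 + b^2/2


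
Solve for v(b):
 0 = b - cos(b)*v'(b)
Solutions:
 v(b) = C1 + Integral(b/cos(b), b)


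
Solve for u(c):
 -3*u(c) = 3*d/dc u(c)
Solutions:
 u(c) = C1*exp(-c)


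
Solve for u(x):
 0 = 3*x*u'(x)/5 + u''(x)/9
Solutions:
 u(x) = C1 + C2*erf(3*sqrt(30)*x/10)


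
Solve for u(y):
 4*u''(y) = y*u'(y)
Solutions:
 u(y) = C1 + C2*erfi(sqrt(2)*y/4)


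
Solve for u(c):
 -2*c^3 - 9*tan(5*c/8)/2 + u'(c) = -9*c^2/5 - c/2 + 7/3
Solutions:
 u(c) = C1 + c^4/2 - 3*c^3/5 - c^2/4 + 7*c/3 - 36*log(cos(5*c/8))/5


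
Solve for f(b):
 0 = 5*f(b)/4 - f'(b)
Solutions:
 f(b) = C1*exp(5*b/4)


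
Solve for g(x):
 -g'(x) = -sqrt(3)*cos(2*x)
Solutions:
 g(x) = C1 + sqrt(3)*sin(2*x)/2


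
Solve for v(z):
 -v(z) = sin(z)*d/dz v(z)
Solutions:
 v(z) = C1*sqrt(cos(z) + 1)/sqrt(cos(z) - 1)


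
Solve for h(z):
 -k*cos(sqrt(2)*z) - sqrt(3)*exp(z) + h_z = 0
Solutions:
 h(z) = C1 + sqrt(2)*k*sin(sqrt(2)*z)/2 + sqrt(3)*exp(z)


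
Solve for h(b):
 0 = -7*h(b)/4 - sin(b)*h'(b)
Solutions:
 h(b) = C1*(cos(b) + 1)^(7/8)/(cos(b) - 1)^(7/8)


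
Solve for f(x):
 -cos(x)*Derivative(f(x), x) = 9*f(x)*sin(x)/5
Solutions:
 f(x) = C1*cos(x)^(9/5)


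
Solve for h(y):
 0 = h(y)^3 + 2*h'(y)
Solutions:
 h(y) = -sqrt(-1/(C1 - y))
 h(y) = sqrt(-1/(C1 - y))


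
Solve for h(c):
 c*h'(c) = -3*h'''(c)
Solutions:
 h(c) = C1 + Integral(C2*airyai(-3^(2/3)*c/3) + C3*airybi(-3^(2/3)*c/3), c)


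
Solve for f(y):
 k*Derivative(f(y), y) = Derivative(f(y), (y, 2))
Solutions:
 f(y) = C1 + C2*exp(k*y)


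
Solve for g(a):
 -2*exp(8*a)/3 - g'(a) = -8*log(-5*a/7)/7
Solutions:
 g(a) = C1 + 8*a*log(-a)/7 + 8*a*(-log(7) - 1 + log(5))/7 - exp(8*a)/12


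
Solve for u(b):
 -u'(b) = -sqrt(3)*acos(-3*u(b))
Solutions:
 Integral(1/acos(-3*_y), (_y, u(b))) = C1 + sqrt(3)*b


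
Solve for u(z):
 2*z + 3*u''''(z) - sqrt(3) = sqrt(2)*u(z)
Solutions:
 u(z) = C1*exp(-2^(1/8)*3^(3/4)*z/3) + C2*exp(2^(1/8)*3^(3/4)*z/3) + C3*sin(2^(1/8)*3^(3/4)*z/3) + C4*cos(2^(1/8)*3^(3/4)*z/3) + sqrt(2)*z - sqrt(6)/2


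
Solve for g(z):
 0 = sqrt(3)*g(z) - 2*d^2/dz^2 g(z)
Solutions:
 g(z) = C1*exp(-sqrt(2)*3^(1/4)*z/2) + C2*exp(sqrt(2)*3^(1/4)*z/2)


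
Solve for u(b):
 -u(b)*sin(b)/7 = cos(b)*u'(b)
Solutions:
 u(b) = C1*cos(b)^(1/7)


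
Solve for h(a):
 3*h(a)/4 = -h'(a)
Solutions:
 h(a) = C1*exp(-3*a/4)


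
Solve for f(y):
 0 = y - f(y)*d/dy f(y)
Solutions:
 f(y) = -sqrt(C1 + y^2)
 f(y) = sqrt(C1 + y^2)


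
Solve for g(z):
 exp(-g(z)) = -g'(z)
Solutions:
 g(z) = log(C1 - z)


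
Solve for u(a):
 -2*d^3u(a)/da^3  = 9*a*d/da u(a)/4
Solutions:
 u(a) = C1 + Integral(C2*airyai(-3^(2/3)*a/2) + C3*airybi(-3^(2/3)*a/2), a)


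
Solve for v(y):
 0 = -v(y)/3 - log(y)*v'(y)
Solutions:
 v(y) = C1*exp(-li(y)/3)


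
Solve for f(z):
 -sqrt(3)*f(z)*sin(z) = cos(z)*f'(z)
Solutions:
 f(z) = C1*cos(z)^(sqrt(3))


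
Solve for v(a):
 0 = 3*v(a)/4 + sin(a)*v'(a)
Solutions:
 v(a) = C1*(cos(a) + 1)^(3/8)/(cos(a) - 1)^(3/8)


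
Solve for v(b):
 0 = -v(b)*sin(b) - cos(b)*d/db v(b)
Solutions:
 v(b) = C1*cos(b)


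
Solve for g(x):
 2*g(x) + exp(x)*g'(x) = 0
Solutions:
 g(x) = C1*exp(2*exp(-x))


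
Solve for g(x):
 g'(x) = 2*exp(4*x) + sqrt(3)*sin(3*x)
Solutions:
 g(x) = C1 + exp(4*x)/2 - sqrt(3)*cos(3*x)/3


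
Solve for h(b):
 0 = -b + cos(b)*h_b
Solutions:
 h(b) = C1 + Integral(b/cos(b), b)


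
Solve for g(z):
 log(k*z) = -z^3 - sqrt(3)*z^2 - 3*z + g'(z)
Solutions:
 g(z) = C1 + z^4/4 + sqrt(3)*z^3/3 + 3*z^2/2 + z*log(k*z) - z


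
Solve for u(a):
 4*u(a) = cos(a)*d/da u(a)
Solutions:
 u(a) = C1*(sin(a)^2 + 2*sin(a) + 1)/(sin(a)^2 - 2*sin(a) + 1)


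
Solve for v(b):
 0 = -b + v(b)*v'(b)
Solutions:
 v(b) = -sqrt(C1 + b^2)
 v(b) = sqrt(C1 + b^2)


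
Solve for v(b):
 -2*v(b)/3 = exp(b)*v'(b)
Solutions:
 v(b) = C1*exp(2*exp(-b)/3)


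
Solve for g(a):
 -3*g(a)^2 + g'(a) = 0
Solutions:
 g(a) = -1/(C1 + 3*a)


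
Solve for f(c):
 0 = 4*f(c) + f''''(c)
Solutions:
 f(c) = (C1*sin(c) + C2*cos(c))*exp(-c) + (C3*sin(c) + C4*cos(c))*exp(c)


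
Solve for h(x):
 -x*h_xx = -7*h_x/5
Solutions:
 h(x) = C1 + C2*x^(12/5)


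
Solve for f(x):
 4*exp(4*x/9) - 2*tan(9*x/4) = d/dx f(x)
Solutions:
 f(x) = C1 + 9*exp(4*x/9) + 8*log(cos(9*x/4))/9


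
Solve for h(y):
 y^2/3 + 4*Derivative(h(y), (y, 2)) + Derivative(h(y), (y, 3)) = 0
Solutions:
 h(y) = C1 + C2*y + C3*exp(-4*y) - y^4/144 + y^3/144 - y^2/192


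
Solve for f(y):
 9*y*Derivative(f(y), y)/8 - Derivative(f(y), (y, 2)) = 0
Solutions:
 f(y) = C1 + C2*erfi(3*y/4)


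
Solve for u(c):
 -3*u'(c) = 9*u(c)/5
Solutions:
 u(c) = C1*exp(-3*c/5)


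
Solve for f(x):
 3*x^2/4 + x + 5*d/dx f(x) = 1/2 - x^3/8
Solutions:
 f(x) = C1 - x^4/160 - x^3/20 - x^2/10 + x/10


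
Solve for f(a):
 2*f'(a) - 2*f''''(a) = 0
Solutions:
 f(a) = C1 + C4*exp(a) + (C2*sin(sqrt(3)*a/2) + C3*cos(sqrt(3)*a/2))*exp(-a/2)


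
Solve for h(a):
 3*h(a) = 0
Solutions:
 h(a) = 0


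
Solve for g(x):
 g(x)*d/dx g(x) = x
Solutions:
 g(x) = -sqrt(C1 + x^2)
 g(x) = sqrt(C1 + x^2)


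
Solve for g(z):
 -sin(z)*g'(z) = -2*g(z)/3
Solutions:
 g(z) = C1*(cos(z) - 1)^(1/3)/(cos(z) + 1)^(1/3)


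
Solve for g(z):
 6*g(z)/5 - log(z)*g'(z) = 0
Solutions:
 g(z) = C1*exp(6*li(z)/5)


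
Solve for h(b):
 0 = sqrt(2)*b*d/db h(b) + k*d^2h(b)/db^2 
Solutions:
 h(b) = C1 + C2*sqrt(k)*erf(2^(3/4)*b*sqrt(1/k)/2)


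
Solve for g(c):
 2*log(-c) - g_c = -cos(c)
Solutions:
 g(c) = C1 + 2*c*log(-c) - 2*c + sin(c)


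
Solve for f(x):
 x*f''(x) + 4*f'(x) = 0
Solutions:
 f(x) = C1 + C2/x^3


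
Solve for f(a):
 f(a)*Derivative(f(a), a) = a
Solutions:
 f(a) = -sqrt(C1 + a^2)
 f(a) = sqrt(C1 + a^2)


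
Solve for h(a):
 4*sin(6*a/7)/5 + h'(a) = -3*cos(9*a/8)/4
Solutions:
 h(a) = C1 - 2*sin(9*a/8)/3 + 14*cos(6*a/7)/15


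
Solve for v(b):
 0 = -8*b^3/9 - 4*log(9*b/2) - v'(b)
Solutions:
 v(b) = C1 - 2*b^4/9 - 4*b*log(b) + b*log(16/6561) + 4*b


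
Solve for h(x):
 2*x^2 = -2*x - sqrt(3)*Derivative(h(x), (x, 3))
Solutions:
 h(x) = C1 + C2*x + C3*x^2 - sqrt(3)*x^5/90 - sqrt(3)*x^4/36


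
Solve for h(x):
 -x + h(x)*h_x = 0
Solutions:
 h(x) = -sqrt(C1 + x^2)
 h(x) = sqrt(C1 + x^2)


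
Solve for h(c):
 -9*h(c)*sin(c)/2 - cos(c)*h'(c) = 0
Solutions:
 h(c) = C1*cos(c)^(9/2)


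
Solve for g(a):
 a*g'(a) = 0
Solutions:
 g(a) = C1


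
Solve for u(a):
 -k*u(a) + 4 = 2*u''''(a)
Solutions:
 u(a) = C1*exp(-2^(3/4)*a*(-k)^(1/4)/2) + C2*exp(2^(3/4)*a*(-k)^(1/4)/2) + C3*exp(-2^(3/4)*I*a*(-k)^(1/4)/2) + C4*exp(2^(3/4)*I*a*(-k)^(1/4)/2) + 4/k


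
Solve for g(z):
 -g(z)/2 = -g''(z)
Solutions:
 g(z) = C1*exp(-sqrt(2)*z/2) + C2*exp(sqrt(2)*z/2)


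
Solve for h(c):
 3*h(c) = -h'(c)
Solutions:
 h(c) = C1*exp(-3*c)


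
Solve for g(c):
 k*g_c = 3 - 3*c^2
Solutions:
 g(c) = C1 - c^3/k + 3*c/k


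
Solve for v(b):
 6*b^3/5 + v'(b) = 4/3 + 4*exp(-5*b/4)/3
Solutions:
 v(b) = C1 - 3*b^4/10 + 4*b/3 - 16*exp(-5*b/4)/15


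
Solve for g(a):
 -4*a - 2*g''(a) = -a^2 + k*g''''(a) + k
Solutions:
 g(a) = C1 + C2*a + C3*exp(-sqrt(2)*a*sqrt(-1/k)) + C4*exp(sqrt(2)*a*sqrt(-1/k)) + a^4/24 - a^3/3 - a^2*k/2


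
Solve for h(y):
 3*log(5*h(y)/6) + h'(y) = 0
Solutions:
 Integral(1/(log(_y) - log(6) + log(5)), (_y, h(y)))/3 = C1 - y


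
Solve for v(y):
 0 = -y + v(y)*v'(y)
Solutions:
 v(y) = -sqrt(C1 + y^2)
 v(y) = sqrt(C1 + y^2)


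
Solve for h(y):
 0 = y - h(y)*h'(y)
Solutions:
 h(y) = -sqrt(C1 + y^2)
 h(y) = sqrt(C1 + y^2)


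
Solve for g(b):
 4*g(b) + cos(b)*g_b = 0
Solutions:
 g(b) = C1*(sin(b)^2 - 2*sin(b) + 1)/(sin(b)^2 + 2*sin(b) + 1)


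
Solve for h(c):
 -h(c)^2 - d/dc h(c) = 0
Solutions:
 h(c) = 1/(C1 + c)


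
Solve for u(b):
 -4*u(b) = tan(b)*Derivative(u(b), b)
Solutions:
 u(b) = C1/sin(b)^4


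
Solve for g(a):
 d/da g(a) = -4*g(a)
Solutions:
 g(a) = C1*exp(-4*a)


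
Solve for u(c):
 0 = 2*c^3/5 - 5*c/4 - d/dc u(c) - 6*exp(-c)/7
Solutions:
 u(c) = C1 + c^4/10 - 5*c^2/8 + 6*exp(-c)/7


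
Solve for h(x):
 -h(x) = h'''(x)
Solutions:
 h(x) = C3*exp(-x) + (C1*sin(sqrt(3)*x/2) + C2*cos(sqrt(3)*x/2))*exp(x/2)


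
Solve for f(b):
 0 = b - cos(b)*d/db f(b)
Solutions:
 f(b) = C1 + Integral(b/cos(b), b)


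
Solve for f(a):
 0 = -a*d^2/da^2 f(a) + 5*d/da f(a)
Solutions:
 f(a) = C1 + C2*a^6


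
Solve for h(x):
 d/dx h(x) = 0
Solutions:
 h(x) = C1


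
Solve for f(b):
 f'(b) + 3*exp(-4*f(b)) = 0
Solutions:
 f(b) = log(-I*(C1 - 12*b)^(1/4))
 f(b) = log(I*(C1 - 12*b)^(1/4))
 f(b) = log(-(C1 - 12*b)^(1/4))
 f(b) = log(C1 - 12*b)/4


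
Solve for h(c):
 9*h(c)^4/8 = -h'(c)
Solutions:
 h(c) = (-3^(2/3)/3 - 3^(1/6)*I)*(1/(C1 + 9*c))^(1/3)
 h(c) = (-3^(2/3)/3 + 3^(1/6)*I)*(1/(C1 + 9*c))^(1/3)
 h(c) = 2*(1/(C1 + 27*c))^(1/3)


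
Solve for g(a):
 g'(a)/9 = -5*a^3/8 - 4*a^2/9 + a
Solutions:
 g(a) = C1 - 45*a^4/32 - 4*a^3/3 + 9*a^2/2


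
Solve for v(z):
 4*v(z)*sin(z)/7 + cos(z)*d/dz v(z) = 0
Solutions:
 v(z) = C1*cos(z)^(4/7)


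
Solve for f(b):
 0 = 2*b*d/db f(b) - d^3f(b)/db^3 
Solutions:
 f(b) = C1 + Integral(C2*airyai(2^(1/3)*b) + C3*airybi(2^(1/3)*b), b)


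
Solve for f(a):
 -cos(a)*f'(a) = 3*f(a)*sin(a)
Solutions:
 f(a) = C1*cos(a)^3


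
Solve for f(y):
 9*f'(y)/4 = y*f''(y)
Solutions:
 f(y) = C1 + C2*y^(13/4)


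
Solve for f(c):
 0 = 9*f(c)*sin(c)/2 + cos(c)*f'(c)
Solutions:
 f(c) = C1*cos(c)^(9/2)


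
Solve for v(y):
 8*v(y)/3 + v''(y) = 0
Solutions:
 v(y) = C1*sin(2*sqrt(6)*y/3) + C2*cos(2*sqrt(6)*y/3)


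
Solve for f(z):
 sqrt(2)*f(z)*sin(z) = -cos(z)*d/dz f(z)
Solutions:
 f(z) = C1*cos(z)^(sqrt(2))


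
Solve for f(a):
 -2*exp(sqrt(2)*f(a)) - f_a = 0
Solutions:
 f(a) = sqrt(2)*(2*log(1/(C1 + 2*a)) - log(2))/4


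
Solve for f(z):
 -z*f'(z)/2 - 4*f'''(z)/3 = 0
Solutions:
 f(z) = C1 + Integral(C2*airyai(-3^(1/3)*z/2) + C3*airybi(-3^(1/3)*z/2), z)


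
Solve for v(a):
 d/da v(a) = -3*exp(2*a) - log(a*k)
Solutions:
 v(a) = C1 - a*log(a*k) + a - 3*exp(2*a)/2


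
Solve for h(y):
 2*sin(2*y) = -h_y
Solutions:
 h(y) = C1 + cos(2*y)


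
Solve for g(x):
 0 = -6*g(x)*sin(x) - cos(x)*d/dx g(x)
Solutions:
 g(x) = C1*cos(x)^6


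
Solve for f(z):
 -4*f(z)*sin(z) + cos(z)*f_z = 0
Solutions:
 f(z) = C1/cos(z)^4


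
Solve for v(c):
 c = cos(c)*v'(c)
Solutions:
 v(c) = C1 + Integral(c/cos(c), c)


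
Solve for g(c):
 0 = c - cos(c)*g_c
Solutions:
 g(c) = C1 + Integral(c/cos(c), c)


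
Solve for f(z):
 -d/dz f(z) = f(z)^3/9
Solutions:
 f(z) = -3*sqrt(2)*sqrt(-1/(C1 - z))/2
 f(z) = 3*sqrt(2)*sqrt(-1/(C1 - z))/2


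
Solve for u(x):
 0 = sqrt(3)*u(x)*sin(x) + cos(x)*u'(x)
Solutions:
 u(x) = C1*cos(x)^(sqrt(3))


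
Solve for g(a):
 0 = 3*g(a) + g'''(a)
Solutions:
 g(a) = C3*exp(-3^(1/3)*a) + (C1*sin(3^(5/6)*a/2) + C2*cos(3^(5/6)*a/2))*exp(3^(1/3)*a/2)


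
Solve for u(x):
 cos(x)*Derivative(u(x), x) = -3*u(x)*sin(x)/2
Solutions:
 u(x) = C1*cos(x)^(3/2)


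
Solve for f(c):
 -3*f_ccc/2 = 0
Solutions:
 f(c) = C1 + C2*c + C3*c^2


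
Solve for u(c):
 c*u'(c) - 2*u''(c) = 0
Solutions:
 u(c) = C1 + C2*erfi(c/2)


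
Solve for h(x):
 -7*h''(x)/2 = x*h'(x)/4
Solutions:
 h(x) = C1 + C2*erf(sqrt(7)*x/14)


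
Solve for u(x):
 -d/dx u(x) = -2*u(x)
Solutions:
 u(x) = C1*exp(2*x)


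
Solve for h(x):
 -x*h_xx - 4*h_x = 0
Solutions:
 h(x) = C1 + C2/x^3


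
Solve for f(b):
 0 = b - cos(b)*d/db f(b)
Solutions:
 f(b) = C1 + Integral(b/cos(b), b)


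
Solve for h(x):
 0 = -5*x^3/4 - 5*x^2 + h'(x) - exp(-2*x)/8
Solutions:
 h(x) = C1 + 5*x^4/16 + 5*x^3/3 - exp(-2*x)/16


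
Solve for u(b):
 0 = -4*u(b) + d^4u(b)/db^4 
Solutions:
 u(b) = C1*exp(-sqrt(2)*b) + C2*exp(sqrt(2)*b) + C3*sin(sqrt(2)*b) + C4*cos(sqrt(2)*b)


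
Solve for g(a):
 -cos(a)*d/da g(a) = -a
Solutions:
 g(a) = C1 + Integral(a/cos(a), a)


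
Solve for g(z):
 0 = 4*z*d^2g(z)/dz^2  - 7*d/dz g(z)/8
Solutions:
 g(z) = C1 + C2*z^(39/32)


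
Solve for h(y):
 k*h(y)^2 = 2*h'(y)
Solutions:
 h(y) = -2/(C1 + k*y)


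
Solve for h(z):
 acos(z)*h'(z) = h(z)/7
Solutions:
 h(z) = C1*exp(Integral(1/acos(z), z)/7)


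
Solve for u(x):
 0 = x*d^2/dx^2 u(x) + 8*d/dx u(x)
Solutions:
 u(x) = C1 + C2/x^7


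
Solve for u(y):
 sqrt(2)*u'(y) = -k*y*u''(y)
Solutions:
 u(y) = C1 + y^(((re(k) - sqrt(2))*re(k) + im(k)^2)/(re(k)^2 + im(k)^2))*(C2*sin(sqrt(2)*log(y)*Abs(im(k))/(re(k)^2 + im(k)^2)) + C3*cos(sqrt(2)*log(y)*im(k)/(re(k)^2 + im(k)^2)))


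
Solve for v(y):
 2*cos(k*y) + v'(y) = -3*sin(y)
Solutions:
 v(y) = C1 + 3*cos(y) - 2*sin(k*y)/k


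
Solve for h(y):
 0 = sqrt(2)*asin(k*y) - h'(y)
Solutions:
 h(y) = C1 + sqrt(2)*Piecewise((y*asin(k*y) + sqrt(-k^2*y^2 + 1)/k, Ne(k, 0)), (0, True))


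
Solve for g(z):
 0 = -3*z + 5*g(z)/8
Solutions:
 g(z) = 24*z/5


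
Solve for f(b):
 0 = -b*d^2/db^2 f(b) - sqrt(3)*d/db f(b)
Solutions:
 f(b) = C1 + C2*b^(1 - sqrt(3))


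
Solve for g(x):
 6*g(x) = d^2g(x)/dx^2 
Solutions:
 g(x) = C1*exp(-sqrt(6)*x) + C2*exp(sqrt(6)*x)


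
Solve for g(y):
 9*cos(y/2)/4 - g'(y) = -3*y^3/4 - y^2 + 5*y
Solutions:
 g(y) = C1 + 3*y^4/16 + y^3/3 - 5*y^2/2 + 9*sin(y/2)/2


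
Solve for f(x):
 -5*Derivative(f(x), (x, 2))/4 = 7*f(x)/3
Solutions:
 f(x) = C1*sin(2*sqrt(105)*x/15) + C2*cos(2*sqrt(105)*x/15)


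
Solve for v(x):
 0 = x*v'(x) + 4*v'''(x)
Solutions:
 v(x) = C1 + Integral(C2*airyai(-2^(1/3)*x/2) + C3*airybi(-2^(1/3)*x/2), x)


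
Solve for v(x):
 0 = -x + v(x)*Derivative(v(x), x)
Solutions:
 v(x) = -sqrt(C1 + x^2)
 v(x) = sqrt(C1 + x^2)


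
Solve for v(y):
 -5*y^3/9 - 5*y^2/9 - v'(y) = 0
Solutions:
 v(y) = C1 - 5*y^4/36 - 5*y^3/27


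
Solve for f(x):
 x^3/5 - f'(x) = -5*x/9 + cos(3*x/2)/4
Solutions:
 f(x) = C1 + x^4/20 + 5*x^2/18 - sin(3*x/2)/6


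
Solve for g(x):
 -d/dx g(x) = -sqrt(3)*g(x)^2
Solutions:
 g(x) = -1/(C1 + sqrt(3)*x)


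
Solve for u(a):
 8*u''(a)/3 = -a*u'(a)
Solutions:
 u(a) = C1 + C2*erf(sqrt(3)*a/4)


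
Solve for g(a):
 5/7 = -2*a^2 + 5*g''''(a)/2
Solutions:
 g(a) = C1 + C2*a + C3*a^2 + C4*a^3 + a^6/450 + a^4/84


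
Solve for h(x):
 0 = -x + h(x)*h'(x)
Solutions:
 h(x) = -sqrt(C1 + x^2)
 h(x) = sqrt(C1 + x^2)


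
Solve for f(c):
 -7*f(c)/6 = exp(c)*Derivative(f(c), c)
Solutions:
 f(c) = C1*exp(7*exp(-c)/6)


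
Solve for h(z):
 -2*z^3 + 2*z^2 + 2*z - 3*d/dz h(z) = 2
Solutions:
 h(z) = C1 - z^4/6 + 2*z^3/9 + z^2/3 - 2*z/3


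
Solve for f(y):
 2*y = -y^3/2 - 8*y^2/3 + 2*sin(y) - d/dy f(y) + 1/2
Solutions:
 f(y) = C1 - y^4/8 - 8*y^3/9 - y^2 + y/2 - 2*cos(y)


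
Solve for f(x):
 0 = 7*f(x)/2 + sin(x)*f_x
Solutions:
 f(x) = C1*(cos(x) + 1)^(7/4)/(cos(x) - 1)^(7/4)


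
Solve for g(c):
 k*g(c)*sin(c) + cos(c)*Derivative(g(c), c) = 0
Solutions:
 g(c) = C1*exp(k*log(cos(c)))


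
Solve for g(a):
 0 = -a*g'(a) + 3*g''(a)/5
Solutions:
 g(a) = C1 + C2*erfi(sqrt(30)*a/6)


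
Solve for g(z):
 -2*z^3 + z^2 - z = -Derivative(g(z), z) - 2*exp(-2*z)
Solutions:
 g(z) = C1 + z^4/2 - z^3/3 + z^2/2 + exp(-2*z)


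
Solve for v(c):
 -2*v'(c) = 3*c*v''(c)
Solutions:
 v(c) = C1 + C2*c^(1/3)


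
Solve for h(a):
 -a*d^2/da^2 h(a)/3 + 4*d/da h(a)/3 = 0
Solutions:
 h(a) = C1 + C2*a^5


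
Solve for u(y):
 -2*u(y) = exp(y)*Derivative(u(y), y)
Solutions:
 u(y) = C1*exp(2*exp(-y))


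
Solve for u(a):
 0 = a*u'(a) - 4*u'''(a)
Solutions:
 u(a) = C1 + Integral(C2*airyai(2^(1/3)*a/2) + C3*airybi(2^(1/3)*a/2), a)


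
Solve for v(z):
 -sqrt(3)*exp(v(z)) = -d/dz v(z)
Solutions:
 v(z) = log(-1/(C1 + sqrt(3)*z))


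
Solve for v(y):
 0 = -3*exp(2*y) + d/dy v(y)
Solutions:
 v(y) = C1 + 3*exp(2*y)/2


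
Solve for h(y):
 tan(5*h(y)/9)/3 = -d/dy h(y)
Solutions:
 h(y) = -9*asin(C1*exp(-5*y/27))/5 + 9*pi/5
 h(y) = 9*asin(C1*exp(-5*y/27))/5


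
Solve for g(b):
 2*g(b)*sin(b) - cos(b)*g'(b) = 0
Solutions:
 g(b) = C1/cos(b)^2


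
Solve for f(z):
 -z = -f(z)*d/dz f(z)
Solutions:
 f(z) = -sqrt(C1 + z^2)
 f(z) = sqrt(C1 + z^2)


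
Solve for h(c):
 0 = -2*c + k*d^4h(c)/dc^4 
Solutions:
 h(c) = C1 + C2*c + C3*c^2 + C4*c^3 + c^5/(60*k)


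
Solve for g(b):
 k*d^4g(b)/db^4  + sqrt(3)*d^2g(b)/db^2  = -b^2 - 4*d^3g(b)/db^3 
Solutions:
 g(b) = C1 + C2*b + C3*exp(b*(sqrt(-sqrt(3)*k + 4) - 2)/k) + C4*exp(-b*(sqrt(-sqrt(3)*k + 4) + 2)/k) - sqrt(3)*b^4/36 + 4*b^3/9 + b^2*(3*k - 16*sqrt(3))/9


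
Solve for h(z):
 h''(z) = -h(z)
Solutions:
 h(z) = C1*sin(z) + C2*cos(z)


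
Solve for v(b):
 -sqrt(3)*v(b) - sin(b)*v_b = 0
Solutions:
 v(b) = C1*(cos(b) + 1)^(sqrt(3)/2)/(cos(b) - 1)^(sqrt(3)/2)


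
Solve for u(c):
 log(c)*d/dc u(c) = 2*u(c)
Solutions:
 u(c) = C1*exp(2*li(c))


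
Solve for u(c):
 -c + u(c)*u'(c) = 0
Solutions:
 u(c) = -sqrt(C1 + c^2)
 u(c) = sqrt(C1 + c^2)


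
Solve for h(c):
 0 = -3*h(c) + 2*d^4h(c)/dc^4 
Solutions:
 h(c) = C1*exp(-2^(3/4)*3^(1/4)*c/2) + C2*exp(2^(3/4)*3^(1/4)*c/2) + C3*sin(2^(3/4)*3^(1/4)*c/2) + C4*cos(2^(3/4)*3^(1/4)*c/2)


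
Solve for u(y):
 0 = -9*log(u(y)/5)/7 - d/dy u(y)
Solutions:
 -7*Integral(1/(-log(_y) + log(5)), (_y, u(y)))/9 = C1 - y


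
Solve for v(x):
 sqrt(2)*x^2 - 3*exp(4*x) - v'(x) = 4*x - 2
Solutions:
 v(x) = C1 + sqrt(2)*x^3/3 - 2*x^2 + 2*x - 3*exp(4*x)/4


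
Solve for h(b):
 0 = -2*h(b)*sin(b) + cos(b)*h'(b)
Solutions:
 h(b) = C1/cos(b)^2


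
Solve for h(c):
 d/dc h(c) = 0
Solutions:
 h(c) = C1


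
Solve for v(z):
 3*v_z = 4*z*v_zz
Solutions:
 v(z) = C1 + C2*z^(7/4)


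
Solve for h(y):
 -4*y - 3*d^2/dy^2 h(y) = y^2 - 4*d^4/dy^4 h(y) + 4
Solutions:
 h(y) = C1 + C2*y + C3*exp(-sqrt(3)*y/2) + C4*exp(sqrt(3)*y/2) - y^4/36 - 2*y^3/9 - 10*y^2/9


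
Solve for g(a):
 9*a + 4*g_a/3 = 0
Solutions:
 g(a) = C1 - 27*a^2/8


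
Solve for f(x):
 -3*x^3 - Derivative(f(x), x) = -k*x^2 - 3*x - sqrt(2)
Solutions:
 f(x) = C1 + k*x^3/3 - 3*x^4/4 + 3*x^2/2 + sqrt(2)*x


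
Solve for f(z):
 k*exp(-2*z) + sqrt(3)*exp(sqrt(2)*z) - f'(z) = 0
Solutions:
 f(z) = C1 - k*exp(-2*z)/2 + sqrt(6)*exp(sqrt(2)*z)/2


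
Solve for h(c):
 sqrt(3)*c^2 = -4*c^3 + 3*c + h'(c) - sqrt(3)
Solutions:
 h(c) = C1 + c^4 + sqrt(3)*c^3/3 - 3*c^2/2 + sqrt(3)*c


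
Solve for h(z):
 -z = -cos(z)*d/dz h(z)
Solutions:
 h(z) = C1 + Integral(z/cos(z), z)


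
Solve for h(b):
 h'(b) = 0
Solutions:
 h(b) = C1


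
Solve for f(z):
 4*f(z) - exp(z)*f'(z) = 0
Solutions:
 f(z) = C1*exp(-4*exp(-z))


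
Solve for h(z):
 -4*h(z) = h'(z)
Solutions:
 h(z) = C1*exp(-4*z)


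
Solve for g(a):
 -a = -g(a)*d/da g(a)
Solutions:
 g(a) = -sqrt(C1 + a^2)
 g(a) = sqrt(C1 + a^2)


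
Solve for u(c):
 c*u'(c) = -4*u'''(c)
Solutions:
 u(c) = C1 + Integral(C2*airyai(-2^(1/3)*c/2) + C3*airybi(-2^(1/3)*c/2), c)


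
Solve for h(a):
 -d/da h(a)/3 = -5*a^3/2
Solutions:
 h(a) = C1 + 15*a^4/8


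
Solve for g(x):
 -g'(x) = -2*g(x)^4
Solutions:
 g(x) = (-1/(C1 + 6*x))^(1/3)
 g(x) = (-1/(C1 + 2*x))^(1/3)*(-3^(2/3) - 3*3^(1/6)*I)/6
 g(x) = (-1/(C1 + 2*x))^(1/3)*(-3^(2/3) + 3*3^(1/6)*I)/6


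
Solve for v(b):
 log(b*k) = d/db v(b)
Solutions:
 v(b) = C1 + b*log(b*k) - b


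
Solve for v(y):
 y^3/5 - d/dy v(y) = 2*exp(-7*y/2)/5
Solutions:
 v(y) = C1 + y^4/20 + 4*exp(-7*y/2)/35


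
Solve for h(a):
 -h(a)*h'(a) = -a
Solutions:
 h(a) = -sqrt(C1 + a^2)
 h(a) = sqrt(C1 + a^2)


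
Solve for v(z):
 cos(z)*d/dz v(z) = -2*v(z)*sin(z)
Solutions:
 v(z) = C1*cos(z)^2


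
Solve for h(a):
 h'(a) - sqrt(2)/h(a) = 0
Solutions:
 h(a) = -sqrt(C1 + 2*sqrt(2)*a)
 h(a) = sqrt(C1 + 2*sqrt(2)*a)


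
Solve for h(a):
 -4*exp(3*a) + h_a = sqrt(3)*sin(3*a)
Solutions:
 h(a) = C1 + 4*exp(3*a)/3 - sqrt(3)*cos(3*a)/3


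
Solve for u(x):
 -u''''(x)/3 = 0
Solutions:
 u(x) = C1 + C2*x + C3*x^2 + C4*x^3


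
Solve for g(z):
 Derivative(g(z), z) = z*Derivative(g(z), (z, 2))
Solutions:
 g(z) = C1 + C2*z^2


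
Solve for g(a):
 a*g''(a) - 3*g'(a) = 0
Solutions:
 g(a) = C1 + C2*a^4


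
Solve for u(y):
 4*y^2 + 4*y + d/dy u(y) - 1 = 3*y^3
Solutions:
 u(y) = C1 + 3*y^4/4 - 4*y^3/3 - 2*y^2 + y


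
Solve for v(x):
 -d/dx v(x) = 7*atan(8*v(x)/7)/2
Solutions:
 Integral(1/atan(8*_y/7), (_y, v(x))) = C1 - 7*x/2


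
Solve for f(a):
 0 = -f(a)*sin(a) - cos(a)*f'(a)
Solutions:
 f(a) = C1*cos(a)


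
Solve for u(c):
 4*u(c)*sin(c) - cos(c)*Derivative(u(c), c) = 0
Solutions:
 u(c) = C1/cos(c)^4


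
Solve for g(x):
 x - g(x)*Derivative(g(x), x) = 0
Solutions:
 g(x) = -sqrt(C1 + x^2)
 g(x) = sqrt(C1 + x^2)


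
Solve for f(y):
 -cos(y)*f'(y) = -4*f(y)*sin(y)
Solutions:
 f(y) = C1/cos(y)^4


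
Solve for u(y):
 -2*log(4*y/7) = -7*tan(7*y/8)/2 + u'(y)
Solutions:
 u(y) = C1 - 2*y*log(y) - 4*y*log(2) + 2*y + 2*y*log(7) - 4*log(cos(7*y/8))


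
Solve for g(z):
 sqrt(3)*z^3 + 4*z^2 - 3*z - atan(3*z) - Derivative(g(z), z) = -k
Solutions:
 g(z) = C1 + k*z + sqrt(3)*z^4/4 + 4*z^3/3 - 3*z^2/2 - z*atan(3*z) + log(9*z^2 + 1)/6


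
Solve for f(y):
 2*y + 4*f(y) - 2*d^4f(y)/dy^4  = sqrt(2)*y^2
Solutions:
 f(y) = C1*exp(-2^(1/4)*y) + C2*exp(2^(1/4)*y) + C3*sin(2^(1/4)*y) + C4*cos(2^(1/4)*y) + sqrt(2)*y^2/4 - y/2


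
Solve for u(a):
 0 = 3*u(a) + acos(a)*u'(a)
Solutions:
 u(a) = C1*exp(-3*Integral(1/acos(a), a))


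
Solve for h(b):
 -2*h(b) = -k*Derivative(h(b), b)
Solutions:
 h(b) = C1*exp(2*b/k)


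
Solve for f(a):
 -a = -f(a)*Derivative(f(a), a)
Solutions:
 f(a) = -sqrt(C1 + a^2)
 f(a) = sqrt(C1 + a^2)


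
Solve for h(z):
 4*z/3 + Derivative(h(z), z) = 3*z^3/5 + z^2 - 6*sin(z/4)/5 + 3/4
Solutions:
 h(z) = C1 + 3*z^4/20 + z^3/3 - 2*z^2/3 + 3*z/4 + 24*cos(z/4)/5


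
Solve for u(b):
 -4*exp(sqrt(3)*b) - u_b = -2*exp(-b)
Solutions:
 u(b) = C1 - 4*sqrt(3)*exp(sqrt(3)*b)/3 - 2*exp(-b)


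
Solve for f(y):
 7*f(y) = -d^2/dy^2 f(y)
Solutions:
 f(y) = C1*sin(sqrt(7)*y) + C2*cos(sqrt(7)*y)


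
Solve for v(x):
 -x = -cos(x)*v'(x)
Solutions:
 v(x) = C1 + Integral(x/cos(x), x)


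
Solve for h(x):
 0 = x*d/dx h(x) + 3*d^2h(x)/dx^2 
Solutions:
 h(x) = C1 + C2*erf(sqrt(6)*x/6)


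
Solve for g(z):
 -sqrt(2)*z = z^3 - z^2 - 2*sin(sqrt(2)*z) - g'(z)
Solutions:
 g(z) = C1 + z^4/4 - z^3/3 + sqrt(2)*z^2/2 + sqrt(2)*cos(sqrt(2)*z)


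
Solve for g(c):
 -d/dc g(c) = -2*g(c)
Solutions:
 g(c) = C1*exp(2*c)


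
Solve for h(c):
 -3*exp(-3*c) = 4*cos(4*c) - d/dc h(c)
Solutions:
 h(c) = C1 + sin(4*c) - exp(-3*c)


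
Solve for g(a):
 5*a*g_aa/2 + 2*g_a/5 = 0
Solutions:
 g(a) = C1 + C2*a^(21/25)


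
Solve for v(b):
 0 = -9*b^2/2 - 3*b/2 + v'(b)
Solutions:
 v(b) = C1 + 3*b^3/2 + 3*b^2/4


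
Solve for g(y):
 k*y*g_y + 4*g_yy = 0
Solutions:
 g(y) = Piecewise((-sqrt(2)*sqrt(pi)*C1*erf(sqrt(2)*sqrt(k)*y/4)/sqrt(k) - C2, (k > 0) | (k < 0)), (-C1*y - C2, True))


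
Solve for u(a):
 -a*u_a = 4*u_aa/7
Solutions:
 u(a) = C1 + C2*erf(sqrt(14)*a/4)


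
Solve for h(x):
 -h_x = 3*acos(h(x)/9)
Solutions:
 Integral(1/acos(_y/9), (_y, h(x))) = C1 - 3*x


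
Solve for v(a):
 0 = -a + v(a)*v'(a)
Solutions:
 v(a) = -sqrt(C1 + a^2)
 v(a) = sqrt(C1 + a^2)


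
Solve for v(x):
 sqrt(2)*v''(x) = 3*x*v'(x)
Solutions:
 v(x) = C1 + C2*erfi(2^(1/4)*sqrt(3)*x/2)


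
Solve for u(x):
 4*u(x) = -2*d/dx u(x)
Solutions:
 u(x) = C1*exp(-2*x)


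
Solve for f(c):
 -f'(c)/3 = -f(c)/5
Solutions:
 f(c) = C1*exp(3*c/5)


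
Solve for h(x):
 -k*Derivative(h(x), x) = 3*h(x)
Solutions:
 h(x) = C1*exp(-3*x/k)


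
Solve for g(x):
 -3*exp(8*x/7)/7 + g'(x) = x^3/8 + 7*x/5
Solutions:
 g(x) = C1 + x^4/32 + 7*x^2/10 + 3*exp(8*x/7)/8


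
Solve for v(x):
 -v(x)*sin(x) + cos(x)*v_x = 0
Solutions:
 v(x) = C1/cos(x)


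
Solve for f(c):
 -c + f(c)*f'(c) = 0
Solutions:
 f(c) = -sqrt(C1 + c^2)
 f(c) = sqrt(C1 + c^2)


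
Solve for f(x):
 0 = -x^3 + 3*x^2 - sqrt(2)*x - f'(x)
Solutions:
 f(x) = C1 - x^4/4 + x^3 - sqrt(2)*x^2/2


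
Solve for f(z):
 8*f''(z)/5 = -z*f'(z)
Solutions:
 f(z) = C1 + C2*erf(sqrt(5)*z/4)


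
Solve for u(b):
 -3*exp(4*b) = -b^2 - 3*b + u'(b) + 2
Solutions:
 u(b) = C1 + b^3/3 + 3*b^2/2 - 2*b - 3*exp(4*b)/4


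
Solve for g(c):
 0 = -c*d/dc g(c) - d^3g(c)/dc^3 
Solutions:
 g(c) = C1 + Integral(C2*airyai(-c) + C3*airybi(-c), c)


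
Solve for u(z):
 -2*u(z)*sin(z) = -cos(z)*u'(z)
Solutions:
 u(z) = C1/cos(z)^2


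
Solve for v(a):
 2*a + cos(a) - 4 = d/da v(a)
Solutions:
 v(a) = C1 + a^2 - 4*a + sin(a)


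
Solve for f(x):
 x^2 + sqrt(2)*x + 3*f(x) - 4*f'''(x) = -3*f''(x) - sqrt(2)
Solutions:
 f(x) = C1*exp(x*(-(4*sqrt(39) + 25)^(1/3) - 1/(4*sqrt(39) + 25)^(1/3) + 2)/8)*sin(sqrt(3)*x*(-(4*sqrt(39) + 25)^(1/3) + (4*sqrt(39) + 25)^(-1/3))/8) + C2*exp(x*(-(4*sqrt(39) + 25)^(1/3) - 1/(4*sqrt(39) + 25)^(1/3) + 2)/8)*cos(sqrt(3)*x*(-(4*sqrt(39) + 25)^(1/3) + (4*sqrt(39) + 25)^(-1/3))/8) + C3*exp(x*((4*sqrt(39) + 25)^(-1/3) + 1 + (4*sqrt(39) + 25)^(1/3))/4) - x^2/3 - sqrt(2)*x/3 - sqrt(2)/3 + 2/3


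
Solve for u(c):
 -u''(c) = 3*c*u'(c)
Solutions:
 u(c) = C1 + C2*erf(sqrt(6)*c/2)


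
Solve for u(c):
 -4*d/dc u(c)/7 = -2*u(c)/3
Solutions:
 u(c) = C1*exp(7*c/6)


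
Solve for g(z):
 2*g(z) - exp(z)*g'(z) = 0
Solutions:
 g(z) = C1*exp(-2*exp(-z))


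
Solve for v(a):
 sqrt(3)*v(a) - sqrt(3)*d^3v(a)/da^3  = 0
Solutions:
 v(a) = C3*exp(a) + (C1*sin(sqrt(3)*a/2) + C2*cos(sqrt(3)*a/2))*exp(-a/2)


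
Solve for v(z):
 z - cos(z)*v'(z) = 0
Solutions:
 v(z) = C1 + Integral(z/cos(z), z)
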